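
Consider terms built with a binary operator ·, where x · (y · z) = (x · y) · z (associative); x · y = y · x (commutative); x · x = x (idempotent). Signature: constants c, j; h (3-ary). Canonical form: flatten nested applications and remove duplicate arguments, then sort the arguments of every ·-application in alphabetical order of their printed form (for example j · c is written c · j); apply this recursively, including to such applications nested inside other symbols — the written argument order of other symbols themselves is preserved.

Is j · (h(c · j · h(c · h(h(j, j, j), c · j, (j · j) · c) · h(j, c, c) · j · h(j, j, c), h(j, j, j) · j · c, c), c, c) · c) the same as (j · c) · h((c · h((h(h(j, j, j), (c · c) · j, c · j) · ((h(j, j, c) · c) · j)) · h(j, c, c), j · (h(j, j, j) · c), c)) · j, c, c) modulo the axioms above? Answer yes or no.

Left:  j · (h(c · j · h(c · h(h(j, j, j), c · j, (j · j) · c) · h(j, c, c) · j · h(j, j, c), h(j, j, j) · j · c, c), c, c) · c)
  Flatten:  j · h(c · j · h(c · h(h(j, j, j), c · j, (j · j) · c) · h(j, c, c) · j · h(j, j, c), h(j, j, j) · j · c, c), c, c) · c
  Simplify inside:  h(c · j · h(c · h(h(j, j, j), c · j, (j · j) · c) · h(j, c, c) · j · h(j, j, c), h(j, j, j) · j · c, c), c, c)  →  h(c · h(c · h(h(j, j, j), c · j, c · j) · h(j, c, c) · h(j, j, c) · j, c · h(j, j, j) · j, c) · j, c, c)
  Sort:  c · h(c · h(c · h(h(j, j, j), c · j, c · j) · h(j, c, c) · h(j, j, c) · j, c · h(j, j, j) · j, c) · j, c, c) · j
Right:  (j · c) · h((c · h((h(h(j, j, j), (c · c) · j, c · j) · ((h(j, j, c) · c) · j)) · h(j, c, c), j · (h(j, j, j) · c), c)) · j, c, c)
  Flatten:  j · c · h((c · h((h(h(j, j, j), (c · c) · j, c · j) · ((h(j, j, c) · c) · j)) · h(j, c, c), j · (h(j, j, j) · c), c)) · j, c, c)
  Canonicalize subterm:  h((c · h((h(h(j, j, j), (c · c) · j, c · j) · ((h(j, j, c) · c) · j)) · h(j, c, c), j · (h(j, j, j) · c), c)) · j, c, c)  →  h(c · h(c · h(h(j, j, j), c · j, c · j) · h(j, c, c) · h(j, j, c) · j, c · h(j, j, j) · j, c) · j, c, c)
  Order the arguments:  c · h(c · h(c · h(h(j, j, j), c · j, c · j) · h(j, c, c) · h(j, j, c) · j, c · h(j, j, j) · j, c) · j, c, c) · j

Answer: yes — both canonical forms are c · h(c · h(c · h(h(j, j, j), c · j, c · j) · h(j, c, c) · h(j, j, c) · j, c · h(j, j, j) · j, c) · j, c, c) · j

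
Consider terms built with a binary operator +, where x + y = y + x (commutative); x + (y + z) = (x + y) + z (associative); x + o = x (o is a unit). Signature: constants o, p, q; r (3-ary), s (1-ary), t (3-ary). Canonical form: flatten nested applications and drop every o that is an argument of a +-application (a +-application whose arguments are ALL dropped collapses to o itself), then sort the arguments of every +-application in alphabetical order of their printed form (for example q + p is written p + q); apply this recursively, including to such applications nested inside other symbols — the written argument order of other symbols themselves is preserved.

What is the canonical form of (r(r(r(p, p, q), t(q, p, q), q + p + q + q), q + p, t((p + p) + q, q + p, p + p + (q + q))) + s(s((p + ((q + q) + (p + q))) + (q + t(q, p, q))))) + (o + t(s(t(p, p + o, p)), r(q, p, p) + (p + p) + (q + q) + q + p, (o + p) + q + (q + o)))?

Un-nest:  r(r(r(p, p, q), t(q, p, q), q + p + q + q), q + p, t((p + p) + q, q + p, p + p + (q + q))) + s(s((p + ((q + q) + (p + q))) + (q + t(q, p, q)))) + o + t(s(t(p, p + o, p)), r(q, p, p) + (p + p) + (q + q) + q + p, (o + p) + q + (q + o))
Canonicalize subterm:  r(r(r(p, p, q), t(q, p, q), q + p + q + q), q + p, t((p + p) + q, q + p, p + p + (q + q)))  →  r(r(r(p, p, q), t(q, p, q), p + q + q + q), p + q, t(p + p + q, p + q, p + p + q + q))
Simplify inside:  s(s((p + ((q + q) + (p + q))) + (q + t(q, p, q))))  →  s(s(p + p + q + q + q + q + t(q, p, q)))
Simplify inside:  t(s(t(p, p + o, p)), r(q, p, p) + (p + p) + (q + q) + q + p, (o + p) + q + (q + o))  →  t(s(t(p, p, p)), p + p + p + q + q + q + r(q, p, p), p + q + q)
Unit:  drop o
Order the arguments:  r(r(r(p, p, q), t(q, p, q), p + q + q + q), p + q, t(p + p + q, p + q, p + p + q + q)) + s(s(p + p + q + q + q + q + t(q, p, q))) + t(s(t(p, p, p)), p + p + p + q + q + q + r(q, p, p), p + q + q)

Answer: r(r(r(p, p, q), t(q, p, q), p + q + q + q), p + q, t(p + p + q, p + q, p + p + q + q)) + s(s(p + p + q + q + q + q + t(q, p, q))) + t(s(t(p, p, p)), p + p + p + q + q + q + r(q, p, p), p + q + q)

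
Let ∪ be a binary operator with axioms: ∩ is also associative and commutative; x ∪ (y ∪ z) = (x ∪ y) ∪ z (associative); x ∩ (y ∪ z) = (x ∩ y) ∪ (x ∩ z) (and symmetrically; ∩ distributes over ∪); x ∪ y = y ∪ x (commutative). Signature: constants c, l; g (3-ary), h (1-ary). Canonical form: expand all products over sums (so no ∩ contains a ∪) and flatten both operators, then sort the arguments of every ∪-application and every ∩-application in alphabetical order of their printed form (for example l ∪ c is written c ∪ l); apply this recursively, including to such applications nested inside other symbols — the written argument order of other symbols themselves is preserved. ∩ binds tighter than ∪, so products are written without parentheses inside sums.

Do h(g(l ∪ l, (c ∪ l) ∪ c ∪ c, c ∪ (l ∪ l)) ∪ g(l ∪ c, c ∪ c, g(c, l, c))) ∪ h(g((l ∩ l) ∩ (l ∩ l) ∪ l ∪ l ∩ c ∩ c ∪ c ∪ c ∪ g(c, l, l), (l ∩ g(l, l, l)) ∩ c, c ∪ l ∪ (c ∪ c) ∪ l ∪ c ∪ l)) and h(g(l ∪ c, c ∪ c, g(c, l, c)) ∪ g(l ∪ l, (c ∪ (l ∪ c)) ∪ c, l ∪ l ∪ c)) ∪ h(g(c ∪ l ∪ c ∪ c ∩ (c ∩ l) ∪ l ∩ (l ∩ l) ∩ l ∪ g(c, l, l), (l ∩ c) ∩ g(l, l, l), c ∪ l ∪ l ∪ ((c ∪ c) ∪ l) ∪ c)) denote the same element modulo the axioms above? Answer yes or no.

Answer: yes — both canonical forms are h(g(c ∪ c ∪ c ∩ c ∩ l ∪ g(c, l, l) ∪ l ∪ l ∩ l ∩ l ∩ l, c ∩ g(l, l, l) ∩ l, c ∪ c ∪ c ∪ c ∪ l ∪ l ∪ l)) ∪ h(g(c ∪ l, c ∪ c, g(c, l, c)) ∪ g(l ∪ l, c ∪ c ∪ c ∪ l, c ∪ l ∪ l))

Derivation:
Left:  h(g(l ∪ l, (c ∪ l) ∪ c ∪ c, c ∪ (l ∪ l)) ∪ g(l ∪ c, c ∪ c, g(c, l, c))) ∪ h(g((l ∩ l) ∩ (l ∩ l) ∪ l ∪ l ∩ c ∩ c ∪ c ∪ c ∪ g(c, l, l), (l ∩ g(l, l, l)) ∩ c, c ∪ l ∪ (c ∪ c) ∪ l ∪ c ∪ l))
  Merge nested applications:  h(g(c ∪ l, c ∪ c, g(c, l, c)) ∪ g(l ∪ l, c ∪ c ∪ c ∪ l, c ∪ l ∪ l)) ∪ h(g(c ∪ c ∪ c ∩ c ∩ l ∪ g(c, l, l) ∪ l ∪ l ∩ l ∩ l ∩ l, c ∩ g(l, l, l) ∩ l, c ∪ c ∪ c ∪ c ∪ l ∪ l ∪ l))
  Sort:  h(g(c ∪ c ∪ c ∩ c ∩ l ∪ g(c, l, l) ∪ l ∪ l ∩ l ∩ l ∩ l, c ∩ g(l, l, l) ∩ l, c ∪ c ∪ c ∪ c ∪ l ∪ l ∪ l)) ∪ h(g(c ∪ l, c ∪ c, g(c, l, c)) ∪ g(l ∪ l, c ∪ c ∪ c ∪ l, c ∪ l ∪ l))
Right:  h(g(l ∪ c, c ∪ c, g(c, l, c)) ∪ g(l ∪ l, (c ∪ (l ∪ c)) ∪ c, l ∪ l ∪ c)) ∪ h(g(c ∪ l ∪ c ∪ c ∩ (c ∩ l) ∪ l ∩ (l ∩ l) ∩ l ∪ g(c, l, l), (l ∩ c) ∩ g(l, l, l), c ∪ l ∪ l ∪ ((c ∪ c) ∪ l) ∪ c))
  Merge nested applications:  h(g(c ∪ l, c ∪ c, g(c, l, c)) ∪ g(l ∪ l, c ∪ c ∪ c ∪ l, c ∪ l ∪ l)) ∪ h(g(c ∪ c ∪ c ∩ c ∩ l ∪ g(c, l, l) ∪ l ∪ l ∩ l ∩ l ∩ l, c ∩ g(l, l, l) ∩ l, c ∪ c ∪ c ∪ c ∪ l ∪ l ∪ l))
  Order the arguments:  h(g(c ∪ c ∪ c ∩ c ∩ l ∪ g(c, l, l) ∪ l ∪ l ∩ l ∩ l ∩ l, c ∩ g(l, l, l) ∩ l, c ∪ c ∪ c ∪ c ∪ l ∪ l ∪ l)) ∪ h(g(c ∪ l, c ∪ c, g(c, l, c)) ∪ g(l ∪ l, c ∪ c ∪ c ∪ l, c ∪ l ∪ l))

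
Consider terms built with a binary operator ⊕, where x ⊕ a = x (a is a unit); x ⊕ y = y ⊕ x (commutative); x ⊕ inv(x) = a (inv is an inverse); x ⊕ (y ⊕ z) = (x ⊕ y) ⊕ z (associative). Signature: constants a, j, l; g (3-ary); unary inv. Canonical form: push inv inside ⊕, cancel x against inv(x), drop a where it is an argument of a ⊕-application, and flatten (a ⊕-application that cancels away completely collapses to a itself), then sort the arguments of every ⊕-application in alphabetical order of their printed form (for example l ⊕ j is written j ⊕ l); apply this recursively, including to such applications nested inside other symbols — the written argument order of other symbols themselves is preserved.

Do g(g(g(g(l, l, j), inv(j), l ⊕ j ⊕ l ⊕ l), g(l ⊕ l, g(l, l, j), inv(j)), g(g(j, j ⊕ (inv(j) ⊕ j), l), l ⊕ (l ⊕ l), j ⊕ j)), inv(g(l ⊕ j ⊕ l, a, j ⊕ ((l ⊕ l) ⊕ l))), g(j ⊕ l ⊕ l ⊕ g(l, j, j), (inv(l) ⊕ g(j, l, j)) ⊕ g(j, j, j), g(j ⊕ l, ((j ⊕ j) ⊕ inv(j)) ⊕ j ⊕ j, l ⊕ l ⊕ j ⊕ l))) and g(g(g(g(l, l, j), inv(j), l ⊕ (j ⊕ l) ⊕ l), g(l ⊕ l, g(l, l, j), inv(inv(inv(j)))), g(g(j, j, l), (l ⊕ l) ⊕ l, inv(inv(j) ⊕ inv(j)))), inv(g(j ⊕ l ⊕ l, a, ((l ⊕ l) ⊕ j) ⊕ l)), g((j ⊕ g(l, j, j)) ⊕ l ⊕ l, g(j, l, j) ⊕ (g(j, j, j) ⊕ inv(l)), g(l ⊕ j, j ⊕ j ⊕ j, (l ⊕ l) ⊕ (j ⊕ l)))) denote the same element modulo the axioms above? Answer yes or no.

Answer: yes — both canonical forms are g(g(g(g(l, l, j), inv(j), j ⊕ l ⊕ l ⊕ l), g(l ⊕ l, g(l, l, j), inv(j)), g(g(j, j, l), l ⊕ l ⊕ l, j ⊕ j)), inv(g(j ⊕ l ⊕ l, a, j ⊕ l ⊕ l ⊕ l)), g(g(l, j, j) ⊕ j ⊕ l ⊕ l, g(j, j, j) ⊕ g(j, l, j) ⊕ inv(l), g(j ⊕ l, j ⊕ j ⊕ j, j ⊕ l ⊕ l ⊕ l)))

Derivation:
Left:  g(g(g(g(l, l, j), inv(j), l ⊕ j ⊕ l ⊕ l), g(l ⊕ l, g(l, l, j), inv(j)), g(g(j, j ⊕ (inv(j) ⊕ j), l), l ⊕ (l ⊕ l), j ⊕ j)), inv(g(l ⊕ j ⊕ l, a, j ⊕ ((l ⊕ l) ⊕ l))), g(j ⊕ l ⊕ l ⊕ g(l, j, j), (inv(l) ⊕ g(j, l, j)) ⊕ g(j, j, j), g(j ⊕ l, ((j ⊕ j) ⊕ inv(j)) ⊕ j ⊕ j, l ⊕ l ⊕ j ⊕ l)))
  Focus inside:  (inv(l) ⊕ g(j, l, j)) ⊕ g(j, j, j)
  Collect terms:  inv(l) ⊕ g(j, l, j) ⊕ g(j, j, j)
  Sort:  g(j, j, j) ⊕ g(j, l, j) ⊕ inv(l)
  Put back:  g(g(g(g(l, l, j), inv(j), j ⊕ l ⊕ l ⊕ l), g(l ⊕ l, g(l, l, j), inv(j)), g(g(j, j, l), l ⊕ l ⊕ l, j ⊕ j)), inv(g(j ⊕ l ⊕ l, a, j ⊕ l ⊕ l ⊕ l)), g(g(l, j, j) ⊕ j ⊕ l ⊕ l, g(j, j, j) ⊕ g(j, l, j) ⊕ inv(l), g(j ⊕ l, j ⊕ j ⊕ j, j ⊕ l ⊕ l ⊕ l)))
Right:  g(g(g(g(l, l, j), inv(j), l ⊕ (j ⊕ l) ⊕ l), g(l ⊕ l, g(l, l, j), inv(inv(inv(j)))), g(g(j, j, l), (l ⊕ l) ⊕ l, inv(inv(j) ⊕ inv(j)))), inv(g(j ⊕ l ⊕ l, a, ((l ⊕ l) ⊕ j) ⊕ l)), g((j ⊕ g(l, j, j)) ⊕ l ⊕ l, g(j, l, j) ⊕ (g(j, j, j) ⊕ inv(l)), g(l ⊕ j, j ⊕ j ⊕ j, (l ⊕ l) ⊕ (j ⊕ l))))
  Descend into:  g(j, l, j) ⊕ (g(j, j, j) ⊕ inv(l))
  Combine occurrences:  g(j, l, j) ⊕ g(j, j, j) ⊕ inv(l)
  Order the arguments:  g(j, j, j) ⊕ g(j, l, j) ⊕ inv(l)
  Rebuild:  g(g(g(g(l, l, j), inv(j), j ⊕ l ⊕ l ⊕ l), g(l ⊕ l, g(l, l, j), inv(j)), g(g(j, j, l), l ⊕ l ⊕ l, j ⊕ j)), inv(g(j ⊕ l ⊕ l, a, j ⊕ l ⊕ l ⊕ l)), g(g(l, j, j) ⊕ j ⊕ l ⊕ l, g(j, j, j) ⊕ g(j, l, j) ⊕ inv(l), g(j ⊕ l, j ⊕ j ⊕ j, j ⊕ l ⊕ l ⊕ l)))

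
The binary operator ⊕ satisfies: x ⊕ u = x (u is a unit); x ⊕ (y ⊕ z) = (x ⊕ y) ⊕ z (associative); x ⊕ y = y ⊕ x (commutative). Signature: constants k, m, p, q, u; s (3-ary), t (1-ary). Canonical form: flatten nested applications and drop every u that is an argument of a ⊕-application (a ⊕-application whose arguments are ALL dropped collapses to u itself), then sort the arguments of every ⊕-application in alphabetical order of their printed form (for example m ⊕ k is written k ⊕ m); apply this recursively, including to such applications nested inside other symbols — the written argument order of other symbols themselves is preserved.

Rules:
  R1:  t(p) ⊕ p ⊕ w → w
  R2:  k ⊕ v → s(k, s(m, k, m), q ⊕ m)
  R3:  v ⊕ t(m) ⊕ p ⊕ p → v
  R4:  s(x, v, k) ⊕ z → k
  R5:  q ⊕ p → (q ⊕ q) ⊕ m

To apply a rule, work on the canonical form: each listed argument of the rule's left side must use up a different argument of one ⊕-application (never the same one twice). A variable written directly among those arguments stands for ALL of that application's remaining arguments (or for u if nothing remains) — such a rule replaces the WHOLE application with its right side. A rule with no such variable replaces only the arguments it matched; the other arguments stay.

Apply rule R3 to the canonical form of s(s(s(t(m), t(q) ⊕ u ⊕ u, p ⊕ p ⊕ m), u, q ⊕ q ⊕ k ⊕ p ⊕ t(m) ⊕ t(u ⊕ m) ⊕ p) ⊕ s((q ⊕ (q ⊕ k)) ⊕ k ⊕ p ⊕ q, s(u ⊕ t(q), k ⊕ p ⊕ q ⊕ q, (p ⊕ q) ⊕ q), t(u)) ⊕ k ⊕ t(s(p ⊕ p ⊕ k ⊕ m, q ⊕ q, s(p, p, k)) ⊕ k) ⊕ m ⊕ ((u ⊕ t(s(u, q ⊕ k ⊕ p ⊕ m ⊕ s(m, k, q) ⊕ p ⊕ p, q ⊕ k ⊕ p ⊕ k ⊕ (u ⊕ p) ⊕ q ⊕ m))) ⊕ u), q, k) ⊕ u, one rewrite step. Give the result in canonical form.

Answer: s(k ⊕ m ⊕ s(k ⊕ k ⊕ p ⊕ q ⊕ q ⊕ q, s(t(q), k ⊕ p ⊕ q ⊕ q, p ⊕ q ⊕ q), t(u)) ⊕ s(s(t(m), t(q), m ⊕ p ⊕ p), u, k ⊕ q ⊕ q ⊕ t(m)) ⊕ t(k ⊕ s(k ⊕ m ⊕ p ⊕ p, q ⊕ q, s(p, p, k))) ⊕ t(s(u, k ⊕ m ⊕ p ⊕ p ⊕ p ⊕ q ⊕ s(m, k, q), k ⊕ k ⊕ m ⊕ p ⊕ p ⊕ q ⊕ q)), q, k)

Derivation:
Canonical form:  s(k ⊕ m ⊕ s(k ⊕ k ⊕ p ⊕ q ⊕ q ⊕ q, s(t(q), k ⊕ p ⊕ q ⊕ q, p ⊕ q ⊕ q), t(u)) ⊕ s(s(t(m), t(q), m ⊕ p ⊕ p), u, k ⊕ p ⊕ p ⊕ q ⊕ q ⊕ t(m) ⊕ t(m)) ⊕ t(k ⊕ s(k ⊕ m ⊕ p ⊕ p, q ⊕ q, s(p, p, k))) ⊕ t(s(u, k ⊕ m ⊕ p ⊕ p ⊕ p ⊕ q ⊕ s(m, k, q), k ⊕ k ⊕ m ⊕ p ⊕ p ⊕ q ⊕ q)), q, k)
Apply R3:  consuming p, p, t(m);  v := k ⊕ q ⊕ q ⊕ t(m)
The variable takes the whole remainder — replace the entire application.
Result:  s(k ⊕ m ⊕ s(k ⊕ k ⊕ p ⊕ q ⊕ q ⊕ q, s(t(q), k ⊕ p ⊕ q ⊕ q, p ⊕ q ⊕ q), t(u)) ⊕ s(s(t(m), t(q), m ⊕ p ⊕ p), u, k ⊕ q ⊕ q ⊕ t(m)) ⊕ t(k ⊕ s(k ⊕ m ⊕ p ⊕ p, q ⊕ q, s(p, p, k))) ⊕ t(s(u, k ⊕ m ⊕ p ⊕ p ⊕ p ⊕ q ⊕ s(m, k, q), k ⊕ k ⊕ m ⊕ p ⊕ p ⊕ q ⊕ q)), q, k)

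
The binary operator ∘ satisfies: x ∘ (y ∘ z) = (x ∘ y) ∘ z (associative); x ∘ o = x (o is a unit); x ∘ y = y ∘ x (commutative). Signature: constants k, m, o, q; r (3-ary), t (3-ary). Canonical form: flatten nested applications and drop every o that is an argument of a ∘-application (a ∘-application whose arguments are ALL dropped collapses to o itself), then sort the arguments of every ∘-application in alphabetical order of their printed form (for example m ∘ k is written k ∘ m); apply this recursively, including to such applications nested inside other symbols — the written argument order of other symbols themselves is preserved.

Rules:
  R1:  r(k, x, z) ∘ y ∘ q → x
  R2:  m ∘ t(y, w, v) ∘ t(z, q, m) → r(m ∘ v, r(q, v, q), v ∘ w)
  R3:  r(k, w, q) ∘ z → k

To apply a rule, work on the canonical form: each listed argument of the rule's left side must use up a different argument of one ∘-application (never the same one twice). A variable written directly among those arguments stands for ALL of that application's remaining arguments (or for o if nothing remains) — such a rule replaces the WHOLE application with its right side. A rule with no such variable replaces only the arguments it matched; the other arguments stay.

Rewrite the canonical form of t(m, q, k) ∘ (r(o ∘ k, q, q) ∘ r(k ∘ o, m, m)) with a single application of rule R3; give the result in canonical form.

Canonical form:  r(k, m, m) ∘ r(k, q, q) ∘ t(m, q, k)
Match R3:  consume r(k, q, q);  w := q, z := r(k, m, m) ∘ t(m, q, k)
The variable takes the whole remainder — replace the entire application.
Result:  k

Answer: k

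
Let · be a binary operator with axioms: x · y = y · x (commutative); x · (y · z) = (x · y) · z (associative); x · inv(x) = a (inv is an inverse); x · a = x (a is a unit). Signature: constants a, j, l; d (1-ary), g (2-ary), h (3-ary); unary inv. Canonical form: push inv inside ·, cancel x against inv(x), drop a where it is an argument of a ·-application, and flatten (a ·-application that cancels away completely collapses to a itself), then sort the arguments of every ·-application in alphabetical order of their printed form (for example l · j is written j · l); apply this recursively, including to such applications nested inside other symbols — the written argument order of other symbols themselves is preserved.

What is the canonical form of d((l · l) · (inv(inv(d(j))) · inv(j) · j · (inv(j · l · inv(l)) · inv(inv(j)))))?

Descend into:  (l · l) · (inv(inv(d(j))) · inv(j) · j · (inv(j · l · inv(l)) · inv(inv(j))))
Push inv inside:  distribute inv over · and collapse double inv
Cancel inverse pairs:  j cancels
Combine occurrences:  l · l · d(j)
Sort:  d(j) · l · l
Put back:  d(d(j) · l · l)

Answer: d(d(j) · l · l)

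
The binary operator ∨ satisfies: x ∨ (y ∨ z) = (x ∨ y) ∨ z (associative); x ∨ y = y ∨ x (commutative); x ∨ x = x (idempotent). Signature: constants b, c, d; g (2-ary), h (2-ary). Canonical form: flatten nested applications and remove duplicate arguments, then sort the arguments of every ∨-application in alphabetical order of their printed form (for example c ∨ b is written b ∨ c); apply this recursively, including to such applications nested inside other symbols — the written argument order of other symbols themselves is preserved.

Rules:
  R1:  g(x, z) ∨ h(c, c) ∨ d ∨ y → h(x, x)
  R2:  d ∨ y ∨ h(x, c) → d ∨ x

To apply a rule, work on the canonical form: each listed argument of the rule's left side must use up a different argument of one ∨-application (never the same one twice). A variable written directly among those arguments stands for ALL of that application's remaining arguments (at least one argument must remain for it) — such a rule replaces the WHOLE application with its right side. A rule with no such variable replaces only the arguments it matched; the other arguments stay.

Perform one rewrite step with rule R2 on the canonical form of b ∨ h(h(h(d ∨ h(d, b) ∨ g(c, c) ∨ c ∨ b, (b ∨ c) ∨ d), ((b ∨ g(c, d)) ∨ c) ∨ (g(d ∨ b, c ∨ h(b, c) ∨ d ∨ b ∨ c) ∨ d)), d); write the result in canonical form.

Canonical form:  b ∨ h(h(h(b ∨ c ∨ d ∨ g(c, c) ∨ h(d, b), b ∨ c ∨ d), b ∨ c ∨ d ∨ g(b ∨ d, b ∨ c ∨ d ∨ h(b, c)) ∨ g(c, d)), d)
Apply R2:  consuming d, h(b, c);  x := b, y := b ∨ c
The extension variable absorbs all remaining arguments, so the whole application is rewritten.
Result:  b ∨ h(h(h(b ∨ c ∨ d ∨ g(c, c) ∨ h(d, b), b ∨ c ∨ d), b ∨ c ∨ d ∨ g(b ∨ d, b ∨ d) ∨ g(c, d)), d)

Answer: b ∨ h(h(h(b ∨ c ∨ d ∨ g(c, c) ∨ h(d, b), b ∨ c ∨ d), b ∨ c ∨ d ∨ g(b ∨ d, b ∨ d) ∨ g(c, d)), d)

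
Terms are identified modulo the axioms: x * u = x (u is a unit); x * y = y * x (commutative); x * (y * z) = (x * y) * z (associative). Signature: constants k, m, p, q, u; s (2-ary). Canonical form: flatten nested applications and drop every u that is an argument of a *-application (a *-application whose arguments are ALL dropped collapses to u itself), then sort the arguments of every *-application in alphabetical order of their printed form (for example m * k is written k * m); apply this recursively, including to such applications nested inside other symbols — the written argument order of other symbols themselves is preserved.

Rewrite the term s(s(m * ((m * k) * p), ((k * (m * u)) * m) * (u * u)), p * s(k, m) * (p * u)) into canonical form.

Answer: s(s(k * m * m * p, k * m * m), p * p * s(k, m))

Derivation:
Descend into:  ((k * (m * u)) * m) * (u * u)
Un-nest:  k * m * u * m * u * u
Units out:  drop u (×3)
Sort arguments:  k * m * m
Put back:  s(s(k * m * m * p, k * m * m), p * p * s(k, m))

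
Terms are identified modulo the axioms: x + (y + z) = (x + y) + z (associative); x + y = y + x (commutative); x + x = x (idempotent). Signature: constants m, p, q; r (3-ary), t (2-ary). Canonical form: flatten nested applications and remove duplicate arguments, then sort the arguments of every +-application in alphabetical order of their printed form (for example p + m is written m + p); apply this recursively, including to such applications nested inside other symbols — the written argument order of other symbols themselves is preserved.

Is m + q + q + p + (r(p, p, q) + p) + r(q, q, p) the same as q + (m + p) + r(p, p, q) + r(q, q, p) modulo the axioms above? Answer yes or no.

Left:  m + q + q + p + (r(p, p, q) + p) + r(q, q, p)
  Merge nested applications:  m + q + q + p + r(p, p, q) + p + r(q, q, p)
  Idempotence:  drop duplicate q, p
  Order the arguments:  m + p + q + r(p, p, q) + r(q, q, p)
Right:  q + (m + p) + r(p, p, q) + r(q, q, p)
  Un-nest:  q + m + p + r(p, p, q) + r(q, q, p)
  Order the arguments:  m + p + q + r(p, p, q) + r(q, q, p)

Answer: yes — both canonical forms are m + p + q + r(p, p, q) + r(q, q, p)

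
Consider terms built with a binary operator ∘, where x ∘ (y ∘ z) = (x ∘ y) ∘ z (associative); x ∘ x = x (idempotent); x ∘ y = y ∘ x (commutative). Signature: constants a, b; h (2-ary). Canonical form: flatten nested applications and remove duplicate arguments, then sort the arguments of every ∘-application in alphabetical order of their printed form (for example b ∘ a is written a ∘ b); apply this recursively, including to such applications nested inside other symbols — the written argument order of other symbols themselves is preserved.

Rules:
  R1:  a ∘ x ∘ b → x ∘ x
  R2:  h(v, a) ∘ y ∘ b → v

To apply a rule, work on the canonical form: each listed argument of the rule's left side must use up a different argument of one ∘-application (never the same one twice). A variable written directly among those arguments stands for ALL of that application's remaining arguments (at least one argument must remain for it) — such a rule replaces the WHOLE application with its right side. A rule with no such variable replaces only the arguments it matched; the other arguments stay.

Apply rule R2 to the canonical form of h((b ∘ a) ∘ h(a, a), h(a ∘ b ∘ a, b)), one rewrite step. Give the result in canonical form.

Answer: h(a, h(a ∘ b, b))

Derivation:
Canonical form:  h(a ∘ b ∘ h(a, a), h(a ∘ b, b))
Match R2:  consume b, h(a, a);  v := a, y := a
The extension variable absorbs all remaining arguments, so the whole application is rewritten.
New term:  h(a, h(a ∘ b, b))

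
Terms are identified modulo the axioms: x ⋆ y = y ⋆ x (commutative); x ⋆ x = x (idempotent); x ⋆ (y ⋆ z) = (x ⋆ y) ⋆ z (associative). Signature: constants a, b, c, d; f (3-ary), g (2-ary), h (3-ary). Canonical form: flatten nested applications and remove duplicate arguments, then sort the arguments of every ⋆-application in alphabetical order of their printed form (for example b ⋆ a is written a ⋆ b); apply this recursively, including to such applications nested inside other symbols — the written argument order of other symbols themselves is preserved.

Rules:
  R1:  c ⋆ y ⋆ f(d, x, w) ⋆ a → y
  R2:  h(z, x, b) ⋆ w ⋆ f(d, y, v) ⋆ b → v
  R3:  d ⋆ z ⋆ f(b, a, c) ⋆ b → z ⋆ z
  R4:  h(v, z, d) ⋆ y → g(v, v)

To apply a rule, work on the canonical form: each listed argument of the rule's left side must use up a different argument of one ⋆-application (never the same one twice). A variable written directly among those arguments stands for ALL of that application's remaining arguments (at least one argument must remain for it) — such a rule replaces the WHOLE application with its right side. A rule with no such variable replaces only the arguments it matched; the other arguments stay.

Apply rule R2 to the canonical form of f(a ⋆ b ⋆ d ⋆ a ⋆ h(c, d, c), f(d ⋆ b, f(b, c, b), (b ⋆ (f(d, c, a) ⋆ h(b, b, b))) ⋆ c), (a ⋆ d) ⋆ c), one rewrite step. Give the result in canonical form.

Canonical form:  f(a ⋆ b ⋆ d ⋆ h(c, d, c), f(b ⋆ d, f(b, c, b), b ⋆ c ⋆ f(d, c, a) ⋆ h(b, b, b)), a ⋆ c ⋆ d)
Apply R2:  consuming b, f(d, c, a), h(b, b, b);  v := a, w := c, x := b, y := c, z := b
The extension variable absorbs all remaining arguments, so the whole application is rewritten.
Result:  f(a ⋆ b ⋆ d ⋆ h(c, d, c), f(b ⋆ d, f(b, c, b), a), a ⋆ c ⋆ d)

Answer: f(a ⋆ b ⋆ d ⋆ h(c, d, c), f(b ⋆ d, f(b, c, b), a), a ⋆ c ⋆ d)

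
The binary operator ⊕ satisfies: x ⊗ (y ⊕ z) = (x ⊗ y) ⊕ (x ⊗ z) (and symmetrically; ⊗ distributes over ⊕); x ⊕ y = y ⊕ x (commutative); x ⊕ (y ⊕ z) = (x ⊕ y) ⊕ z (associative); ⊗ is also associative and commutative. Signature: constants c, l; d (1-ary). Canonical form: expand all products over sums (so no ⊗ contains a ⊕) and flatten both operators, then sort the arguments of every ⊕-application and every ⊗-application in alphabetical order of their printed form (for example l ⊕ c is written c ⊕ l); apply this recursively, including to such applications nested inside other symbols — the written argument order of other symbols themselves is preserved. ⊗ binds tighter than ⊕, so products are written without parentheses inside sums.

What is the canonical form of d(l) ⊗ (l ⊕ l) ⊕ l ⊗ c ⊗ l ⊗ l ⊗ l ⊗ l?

Expand:  d(l) ⊗ l ⊕ d(l) ⊗ l ⊕ c ⊗ l ⊗ l ⊗ l ⊗ l ⊗ l
Order the arguments:  c ⊗ l ⊗ l ⊗ l ⊗ l ⊗ l ⊕ d(l) ⊗ l ⊕ d(l) ⊗ l

Answer: c ⊗ l ⊗ l ⊗ l ⊗ l ⊗ l ⊕ d(l) ⊗ l ⊕ d(l) ⊗ l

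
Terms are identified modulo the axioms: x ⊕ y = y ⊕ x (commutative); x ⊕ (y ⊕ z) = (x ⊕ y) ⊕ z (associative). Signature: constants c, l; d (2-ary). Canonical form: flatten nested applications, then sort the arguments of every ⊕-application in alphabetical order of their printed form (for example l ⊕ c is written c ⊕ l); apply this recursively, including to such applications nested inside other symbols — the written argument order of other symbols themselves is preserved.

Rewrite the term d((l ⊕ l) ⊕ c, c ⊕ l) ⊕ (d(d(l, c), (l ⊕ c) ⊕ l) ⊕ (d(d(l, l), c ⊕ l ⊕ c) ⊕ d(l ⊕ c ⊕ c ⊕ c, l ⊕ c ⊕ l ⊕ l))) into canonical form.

Answer: d(c ⊕ c ⊕ c ⊕ l, c ⊕ l ⊕ l ⊕ l) ⊕ d(c ⊕ l ⊕ l, c ⊕ l) ⊕ d(d(l, c), c ⊕ l ⊕ l) ⊕ d(d(l, l), c ⊕ c ⊕ l)

Derivation:
Un-nest:  d((l ⊕ l) ⊕ c, c ⊕ l) ⊕ d(d(l, c), (l ⊕ c) ⊕ l) ⊕ d(d(l, l), c ⊕ l ⊕ c) ⊕ d(l ⊕ c ⊕ c ⊕ c, l ⊕ c ⊕ l ⊕ l)
Inside:  d((l ⊕ l) ⊕ c, c ⊕ l)  →  d(c ⊕ l ⊕ l, c ⊕ l)
Inside:  d(d(l, c), (l ⊕ c) ⊕ l)  →  d(d(l, c), c ⊕ l ⊕ l)
Simplify inside:  d(d(l, l), c ⊕ l ⊕ c)  →  d(d(l, l), c ⊕ c ⊕ l)
Sort:  d(c ⊕ c ⊕ c ⊕ l, c ⊕ l ⊕ l ⊕ l) ⊕ d(c ⊕ l ⊕ l, c ⊕ l) ⊕ d(d(l, c), c ⊕ l ⊕ l) ⊕ d(d(l, l), c ⊕ c ⊕ l)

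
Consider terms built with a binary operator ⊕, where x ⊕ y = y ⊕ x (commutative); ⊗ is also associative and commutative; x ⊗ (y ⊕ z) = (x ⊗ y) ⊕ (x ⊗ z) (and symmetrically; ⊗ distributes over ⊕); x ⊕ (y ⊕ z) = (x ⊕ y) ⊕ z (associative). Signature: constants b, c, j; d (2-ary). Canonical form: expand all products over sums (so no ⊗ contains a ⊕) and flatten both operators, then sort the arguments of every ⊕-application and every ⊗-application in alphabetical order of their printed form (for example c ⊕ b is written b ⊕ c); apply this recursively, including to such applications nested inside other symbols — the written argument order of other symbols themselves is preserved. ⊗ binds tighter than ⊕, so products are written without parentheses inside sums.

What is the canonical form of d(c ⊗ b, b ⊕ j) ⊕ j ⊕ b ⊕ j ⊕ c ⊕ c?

Answer: b ⊕ c ⊕ c ⊕ d(b ⊗ c, b ⊕ j) ⊕ j ⊕ j

Derivation:
Merge nested applications:  d(b ⊗ c, b ⊕ j) ⊕ j ⊕ b ⊕ j ⊕ c ⊕ c
Sort arguments:  b ⊕ c ⊕ c ⊕ d(b ⊗ c, b ⊕ j) ⊕ j ⊕ j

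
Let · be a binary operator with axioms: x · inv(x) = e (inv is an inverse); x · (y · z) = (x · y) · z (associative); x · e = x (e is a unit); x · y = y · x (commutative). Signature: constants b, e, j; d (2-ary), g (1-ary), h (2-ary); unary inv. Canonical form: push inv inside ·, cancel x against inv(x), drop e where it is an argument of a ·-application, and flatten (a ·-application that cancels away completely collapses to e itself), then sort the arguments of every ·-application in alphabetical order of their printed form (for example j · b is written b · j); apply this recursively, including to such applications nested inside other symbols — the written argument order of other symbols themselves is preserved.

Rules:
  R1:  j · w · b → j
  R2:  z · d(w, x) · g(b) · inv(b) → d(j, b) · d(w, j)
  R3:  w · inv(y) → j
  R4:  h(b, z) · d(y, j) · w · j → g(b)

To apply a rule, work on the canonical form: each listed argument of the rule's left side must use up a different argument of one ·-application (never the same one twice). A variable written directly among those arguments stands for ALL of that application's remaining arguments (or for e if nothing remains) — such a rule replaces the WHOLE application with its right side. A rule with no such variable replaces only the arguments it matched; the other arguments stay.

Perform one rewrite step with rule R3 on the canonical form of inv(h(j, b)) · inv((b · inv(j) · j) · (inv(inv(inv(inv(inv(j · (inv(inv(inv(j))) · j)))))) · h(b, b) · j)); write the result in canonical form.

Canonical form:  inv(b) · inv(h(b, b)) · inv(h(j, b))
R3 matches:  uses inv(b);  w := inv(h(b, b)) · inv(h(j, b)), y := b
The variable takes the whole remainder — replace the entire application.
Giving:  j

Answer: j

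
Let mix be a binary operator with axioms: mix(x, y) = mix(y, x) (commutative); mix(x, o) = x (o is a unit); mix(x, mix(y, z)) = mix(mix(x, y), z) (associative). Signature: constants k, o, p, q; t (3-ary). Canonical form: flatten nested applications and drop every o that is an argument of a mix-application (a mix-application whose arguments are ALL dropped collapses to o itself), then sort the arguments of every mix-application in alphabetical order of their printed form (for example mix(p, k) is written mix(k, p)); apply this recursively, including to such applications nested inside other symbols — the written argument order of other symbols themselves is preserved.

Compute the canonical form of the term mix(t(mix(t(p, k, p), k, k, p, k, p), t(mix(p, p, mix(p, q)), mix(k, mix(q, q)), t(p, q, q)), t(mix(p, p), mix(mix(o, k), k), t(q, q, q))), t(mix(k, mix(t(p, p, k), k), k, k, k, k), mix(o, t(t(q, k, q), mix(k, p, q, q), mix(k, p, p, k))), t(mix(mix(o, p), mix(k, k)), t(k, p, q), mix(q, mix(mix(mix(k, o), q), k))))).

Inside:  t(mix(t(p, k, p), k, k, p, k, p), t(mix(p, p, mix(p, q)), mix(k, mix(q, q)), t(p, q, q)), t(mix(p, p), mix(mix(o, k), k), t(q, q, q)))  →  t(mix(k, k, k, p, p, t(p, k, p)), t(mix(p, p, p, q), mix(k, q, q), t(p, q, q)), t(mix(p, p), mix(k, k), t(q, q, q)))
Simplify inside:  t(mix(k, mix(t(p, p, k), k), k, k, k, k), mix(o, t(t(q, k, q), mix(k, p, q, q), mix(k, p, p, k))), t(mix(mix(o, p), mix(k, k)), t(k, p, q), mix(q, mix(mix(mix(k, o), q), k))))  →  t(mix(k, k, k, k, k, k, t(p, p, k)), t(t(q, k, q), mix(k, p, q, q), mix(k, k, p, p)), t(mix(k, k, p), t(k, p, q), mix(k, k, q, q)))
Order the arguments:  mix(t(mix(k, k, k, k, k, k, t(p, p, k)), t(t(q, k, q), mix(k, p, q, q), mix(k, k, p, p)), t(mix(k, k, p), t(k, p, q), mix(k, k, q, q))), t(mix(k, k, k, p, p, t(p, k, p)), t(mix(p, p, p, q), mix(k, q, q), t(p, q, q)), t(mix(p, p), mix(k, k), t(q, q, q))))

Answer: mix(t(mix(k, k, k, k, k, k, t(p, p, k)), t(t(q, k, q), mix(k, p, q, q), mix(k, k, p, p)), t(mix(k, k, p), t(k, p, q), mix(k, k, q, q))), t(mix(k, k, k, p, p, t(p, k, p)), t(mix(p, p, p, q), mix(k, q, q), t(p, q, q)), t(mix(p, p), mix(k, k), t(q, q, q))))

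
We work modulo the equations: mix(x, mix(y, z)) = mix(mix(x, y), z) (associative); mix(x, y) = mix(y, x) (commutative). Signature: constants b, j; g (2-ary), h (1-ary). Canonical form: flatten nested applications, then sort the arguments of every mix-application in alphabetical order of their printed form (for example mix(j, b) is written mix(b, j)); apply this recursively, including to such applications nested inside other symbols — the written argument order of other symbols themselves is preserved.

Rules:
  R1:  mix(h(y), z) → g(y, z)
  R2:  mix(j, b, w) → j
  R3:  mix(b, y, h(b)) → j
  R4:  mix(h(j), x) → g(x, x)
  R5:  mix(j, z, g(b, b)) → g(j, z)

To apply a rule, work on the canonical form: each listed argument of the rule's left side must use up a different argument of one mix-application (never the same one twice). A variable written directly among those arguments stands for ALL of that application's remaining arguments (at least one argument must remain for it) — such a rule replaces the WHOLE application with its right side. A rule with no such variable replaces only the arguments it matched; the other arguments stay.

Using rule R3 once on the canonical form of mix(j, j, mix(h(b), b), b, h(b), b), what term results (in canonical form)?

Answer: j

Derivation:
Canonical form:  mix(b, b, b, h(b), h(b), j, j)
R3 matches:  uses b, h(b);  y := mix(b, b, h(b), j, j)
The variable takes the whole remainder — replace the entire application.
Result:  j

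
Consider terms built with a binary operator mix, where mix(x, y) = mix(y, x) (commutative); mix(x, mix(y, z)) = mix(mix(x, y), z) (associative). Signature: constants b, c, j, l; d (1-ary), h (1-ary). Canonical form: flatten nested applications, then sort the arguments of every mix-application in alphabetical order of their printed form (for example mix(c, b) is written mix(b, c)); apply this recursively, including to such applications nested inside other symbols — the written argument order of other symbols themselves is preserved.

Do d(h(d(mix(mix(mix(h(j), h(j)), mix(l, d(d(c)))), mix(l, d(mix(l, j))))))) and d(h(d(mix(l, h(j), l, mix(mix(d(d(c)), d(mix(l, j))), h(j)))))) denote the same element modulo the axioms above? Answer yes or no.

Left:  d(h(d(mix(mix(mix(h(j), h(j)), mix(l, d(d(c)))), mix(l, d(mix(l, j)))))))
  Focus inside:  mix(mix(mix(h(j), h(j)), mix(l, d(d(c)))), mix(l, d(mix(l, j))))
  Merge nested applications:  mix(h(j), h(j), l, d(d(c)), l, d(mix(l, j)))
  Simplify inside:  d(mix(l, j))  →  d(mix(j, l))
  Order the arguments:  mix(d(d(c)), d(mix(j, l)), h(j), h(j), l, l)
  Reassemble:  d(h(d(mix(d(d(c)), d(mix(j, l)), h(j), h(j), l, l))))
Right:  d(h(d(mix(l, h(j), l, mix(mix(d(d(c)), d(mix(l, j))), h(j))))))
  Descend into:  mix(l, h(j), l, mix(mix(d(d(c)), d(mix(l, j))), h(j)))
  Merge nested applications:  mix(l, h(j), l, d(d(c)), d(mix(l, j)), h(j))
  Inside:  d(mix(l, j))  →  d(mix(j, l))
  Sort:  mix(d(d(c)), d(mix(j, l)), h(j), h(j), l, l)
  Put back:  d(h(d(mix(d(d(c)), d(mix(j, l)), h(j), h(j), l, l))))

Answer: yes — both canonical forms are d(h(d(mix(d(d(c)), d(mix(j, l)), h(j), h(j), l, l))))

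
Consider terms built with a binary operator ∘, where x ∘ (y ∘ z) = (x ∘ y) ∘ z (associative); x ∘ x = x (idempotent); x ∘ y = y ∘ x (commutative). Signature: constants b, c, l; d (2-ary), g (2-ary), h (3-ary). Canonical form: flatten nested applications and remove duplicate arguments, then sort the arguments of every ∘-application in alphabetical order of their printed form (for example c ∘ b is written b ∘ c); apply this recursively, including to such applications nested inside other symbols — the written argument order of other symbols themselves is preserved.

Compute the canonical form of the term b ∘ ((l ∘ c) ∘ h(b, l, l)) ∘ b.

Answer: b ∘ c ∘ h(b, l, l) ∘ l

Derivation:
Un-nest:  b ∘ l ∘ c ∘ h(b, l, l) ∘ b
Drop duplicates:  drop duplicate b
Sort:  b ∘ c ∘ h(b, l, l) ∘ l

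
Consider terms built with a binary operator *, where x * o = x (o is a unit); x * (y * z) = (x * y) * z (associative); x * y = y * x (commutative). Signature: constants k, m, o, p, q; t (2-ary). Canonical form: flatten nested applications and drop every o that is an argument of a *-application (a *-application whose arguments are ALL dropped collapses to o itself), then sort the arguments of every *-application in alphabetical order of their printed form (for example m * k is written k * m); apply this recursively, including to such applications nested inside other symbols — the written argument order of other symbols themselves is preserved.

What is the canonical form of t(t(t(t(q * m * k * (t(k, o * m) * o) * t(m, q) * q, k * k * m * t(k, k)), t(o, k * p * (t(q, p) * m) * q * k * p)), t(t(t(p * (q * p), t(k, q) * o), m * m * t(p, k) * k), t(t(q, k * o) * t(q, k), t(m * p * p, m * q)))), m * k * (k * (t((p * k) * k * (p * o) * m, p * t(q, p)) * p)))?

Answer: t(t(t(t(k * m * q * q * t(k, m) * t(m, q), k * k * m * t(k, k)), t(o, k * k * m * p * p * q * t(q, p))), t(t(t(p * p * q, t(k, q)), k * m * m * t(p, k)), t(t(q, k) * t(q, k), t(m * p * p, m * q)))), k * k * m * p * t(k * k * m * p * p, p * t(q, p)))

Derivation:
Work inside:  m * k * (k * (t((p * k) * k * (p * o) * m, p * t(q, p)) * p))
Merge nested applications:  m * k * k * t((p * k) * k * (p * o) * m, p * t(q, p)) * p
Inside:  t((p * k) * k * (p * o) * m, p * t(q, p))  →  t(k * k * m * p * p, p * t(q, p))
Sort arguments:  k * k * m * p * t(k * k * m * p * p, p * t(q, p))
Rebuild:  t(t(t(t(k * m * q * q * t(k, m) * t(m, q), k * k * m * t(k, k)), t(o, k * k * m * p * p * q * t(q, p))), t(t(t(p * p * q, t(k, q)), k * m * m * t(p, k)), t(t(q, k) * t(q, k), t(m * p * p, m * q)))), k * k * m * p * t(k * k * m * p * p, p * t(q, p)))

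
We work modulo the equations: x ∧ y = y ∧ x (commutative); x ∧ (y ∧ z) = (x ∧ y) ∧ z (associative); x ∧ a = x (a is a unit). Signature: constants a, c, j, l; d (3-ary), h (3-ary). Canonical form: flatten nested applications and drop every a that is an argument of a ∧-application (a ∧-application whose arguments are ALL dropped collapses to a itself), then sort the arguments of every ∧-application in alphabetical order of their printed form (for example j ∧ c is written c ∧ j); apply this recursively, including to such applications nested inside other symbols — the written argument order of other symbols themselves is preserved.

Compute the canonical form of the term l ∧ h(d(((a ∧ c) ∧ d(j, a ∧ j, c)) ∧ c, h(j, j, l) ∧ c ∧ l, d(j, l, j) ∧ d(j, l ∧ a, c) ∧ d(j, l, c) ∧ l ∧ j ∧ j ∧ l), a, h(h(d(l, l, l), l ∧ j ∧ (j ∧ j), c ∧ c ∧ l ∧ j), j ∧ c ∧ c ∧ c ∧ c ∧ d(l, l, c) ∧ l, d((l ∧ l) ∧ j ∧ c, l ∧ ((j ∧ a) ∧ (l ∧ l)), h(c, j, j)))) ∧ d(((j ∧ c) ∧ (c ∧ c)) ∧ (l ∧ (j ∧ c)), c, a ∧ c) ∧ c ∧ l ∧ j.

Answer: c ∧ d(c ∧ c ∧ c ∧ c ∧ j ∧ j ∧ l, c, c) ∧ h(d(c ∧ c ∧ d(j, j, c), c ∧ h(j, j, l) ∧ l, d(j, l, c) ∧ d(j, l, c) ∧ d(j, l, j) ∧ j ∧ j ∧ l ∧ l), a, h(h(d(l, l, l), j ∧ j ∧ j ∧ l, c ∧ c ∧ j ∧ l), c ∧ c ∧ c ∧ c ∧ d(l, l, c) ∧ j ∧ l, d(c ∧ j ∧ l ∧ l, j ∧ l ∧ l ∧ l, h(c, j, j)))) ∧ j ∧ l ∧ l

Derivation:
Simplify inside:  h(d(((a ∧ c) ∧ d(j, a ∧ j, c)) ∧ c, h(j, j, l) ∧ c ∧ l, d(j, l, j) ∧ d(j, l ∧ a, c) ∧ d(j, l, c) ∧ l ∧ j ∧ j ∧ l), a, h(h(d(l, l, l), l ∧ j ∧ (j ∧ j), c ∧ c ∧ l ∧ j), j ∧ c ∧ c ∧ c ∧ c ∧ d(l, l, c) ∧ l, d((l ∧ l) ∧ j ∧ c, l ∧ ((j ∧ a) ∧ (l ∧ l)), h(c, j, j))))  →  h(d(c ∧ c ∧ d(j, j, c), c ∧ h(j, j, l) ∧ l, d(j, l, c) ∧ d(j, l, c) ∧ d(j, l, j) ∧ j ∧ j ∧ l ∧ l), a, h(h(d(l, l, l), j ∧ j ∧ j ∧ l, c ∧ c ∧ j ∧ l), c ∧ c ∧ c ∧ c ∧ d(l, l, c) ∧ j ∧ l, d(c ∧ j ∧ l ∧ l, j ∧ l ∧ l ∧ l, h(c, j, j))))
Inside:  d(((j ∧ c) ∧ (c ∧ c)) ∧ (l ∧ (j ∧ c)), c, a ∧ c)  →  d(c ∧ c ∧ c ∧ c ∧ j ∧ j ∧ l, c, c)
Sort:  c ∧ d(c ∧ c ∧ c ∧ c ∧ j ∧ j ∧ l, c, c) ∧ h(d(c ∧ c ∧ d(j, j, c), c ∧ h(j, j, l) ∧ l, d(j, l, c) ∧ d(j, l, c) ∧ d(j, l, j) ∧ j ∧ j ∧ l ∧ l), a, h(h(d(l, l, l), j ∧ j ∧ j ∧ l, c ∧ c ∧ j ∧ l), c ∧ c ∧ c ∧ c ∧ d(l, l, c) ∧ j ∧ l, d(c ∧ j ∧ l ∧ l, j ∧ l ∧ l ∧ l, h(c, j, j)))) ∧ j ∧ l ∧ l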